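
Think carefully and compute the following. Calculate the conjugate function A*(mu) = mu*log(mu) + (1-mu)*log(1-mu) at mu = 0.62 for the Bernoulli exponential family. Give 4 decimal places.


Legendre transform for Bernoulli:
A*(mu) = mu*log(mu) + (1-mu)*log(1-mu).
mu = 0.62, 1-mu = 0.38.
mu*log(mu) = 0.62*log(0.62) = -0.296382.
(1-mu)*log(1-mu) = 0.38*log(0.38) = -0.367682.
A* = -0.296382 + -0.367682 = -0.6641

-0.6641


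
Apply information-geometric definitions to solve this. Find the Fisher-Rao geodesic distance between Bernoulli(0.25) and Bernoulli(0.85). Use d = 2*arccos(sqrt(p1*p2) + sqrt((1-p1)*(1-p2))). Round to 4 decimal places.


Geodesic distance on Bernoulli manifold:
d(p1,p2) = 2*arccos(sqrt(p1*p2) + sqrt((1-p1)*(1-p2))).
sqrt(p1*p2) = sqrt(0.25*0.85) = 0.460977.
sqrt((1-p1)*(1-p2)) = sqrt(0.75*0.15) = 0.33541.
arg = 0.460977 + 0.33541 = 0.796387.
d = 2*arccos(0.796387) = 1.2990

1.2990


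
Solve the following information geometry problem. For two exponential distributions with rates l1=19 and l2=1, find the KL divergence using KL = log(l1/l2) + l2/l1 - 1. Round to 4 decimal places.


KL divergence for exponential family:
KL = log(l1/l2) + l2/l1 - 1.
log(19/1) = 2.944439.
1/19 = 0.052632.
KL = 2.944439 + 0.052632 - 1 = 1.9971

1.9971


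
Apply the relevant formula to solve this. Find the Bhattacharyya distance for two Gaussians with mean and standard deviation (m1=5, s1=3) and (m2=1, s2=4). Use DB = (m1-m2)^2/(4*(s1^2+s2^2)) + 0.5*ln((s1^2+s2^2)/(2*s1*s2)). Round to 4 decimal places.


Bhattacharyya distance between two Gaussians:
DB = (m1-m2)^2/(4*(s1^2+s2^2)) + (1/2)*ln((s1^2+s2^2)/(2*s1*s2)).
(m1-m2)^2 = (4)^2 = 16.
s1^2+s2^2 = 9 + 16 = 25.
term1 = 16/100 = 0.16.
term2 = 0.5*ln(25/24.0) = 0.020411.
DB = 0.16 + 0.020411 = 0.1804

0.1804


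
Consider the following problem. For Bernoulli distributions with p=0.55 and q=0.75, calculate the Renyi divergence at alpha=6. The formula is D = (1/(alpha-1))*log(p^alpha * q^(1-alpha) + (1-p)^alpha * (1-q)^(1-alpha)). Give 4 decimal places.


Renyi divergence of order alpha between Bernoulli distributions:
D = (1/(alpha-1))*log(p^alpha * q^(1-alpha) + (1-p)^alpha * (1-q)^(1-alpha)).
alpha = 6, p = 0.55, q = 0.75.
p^alpha * q^(1-alpha) = 0.55^6 * 0.75^-5 = 0.116646.
(1-p)^alpha * (1-q)^(1-alpha) = 0.45^6 * 0.25^-5 = 8.503056.
sum = 0.116646 + 8.503056 = 8.619702.
D = (1/5)*log(8.619702) = 0.4308

0.4308


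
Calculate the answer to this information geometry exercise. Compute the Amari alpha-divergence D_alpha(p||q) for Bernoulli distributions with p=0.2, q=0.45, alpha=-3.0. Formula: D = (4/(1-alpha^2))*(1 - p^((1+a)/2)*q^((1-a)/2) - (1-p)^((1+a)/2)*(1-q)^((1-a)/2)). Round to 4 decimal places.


Amari alpha-divergence:
D = (4/(1-alpha^2))*(1 - p^((1+a)/2)*q^((1-a)/2) - (1-p)^((1+a)/2)*(1-q)^((1-a)/2)).
alpha = -3.0, p = 0.2, q = 0.45.
e1 = (1+alpha)/2 = -1.0, e2 = (1-alpha)/2 = 2.0.
t1 = p^e1 * q^e2 = 0.2^-1.0 * 0.45^2.0 = 1.0125.
t2 = (1-p)^e1 * (1-q)^e2 = 0.8^-1.0 * 0.55^2.0 = 0.378125.
4/(1-alpha^2) = -0.5.
D = -0.5*(1 - 1.0125 - 0.378125) = 0.1953

0.1953


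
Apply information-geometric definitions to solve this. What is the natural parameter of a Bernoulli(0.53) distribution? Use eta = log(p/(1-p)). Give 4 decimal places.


Natural parameter for Bernoulli: eta = log(p/(1-p)).
p = 0.53, 1-p = 0.47.
p/(1-p) = 1.12766.
eta = log(1.12766) = 0.1201

0.1201


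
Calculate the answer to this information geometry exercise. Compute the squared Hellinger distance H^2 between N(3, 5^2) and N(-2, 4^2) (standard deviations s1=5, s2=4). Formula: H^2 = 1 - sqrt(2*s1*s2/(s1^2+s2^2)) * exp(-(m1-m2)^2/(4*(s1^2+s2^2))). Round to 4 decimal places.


Squared Hellinger distance for Gaussians:
H^2 = 1 - sqrt(2*s1*s2/(s1^2+s2^2)) * exp(-(m1-m2)^2/(4*(s1^2+s2^2))).
s1^2 = 25, s2^2 = 16, s1^2+s2^2 = 41.
sqrt(2*5*4/(41)) = 0.98773.
(m1-m2)^2 = (5)^2 = 25.
exp(-25/(4*41)) = exp(-0.152439) = 0.858611.
H^2 = 1 - 0.98773*0.858611 = 0.1519

0.1519


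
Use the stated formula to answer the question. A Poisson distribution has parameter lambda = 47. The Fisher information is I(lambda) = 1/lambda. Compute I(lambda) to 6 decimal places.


Fisher information for Poisson: I(lambda) = 1/lambda.
lambda = 47.
I(lambda) = 1/47 = 0.021277

0.021277


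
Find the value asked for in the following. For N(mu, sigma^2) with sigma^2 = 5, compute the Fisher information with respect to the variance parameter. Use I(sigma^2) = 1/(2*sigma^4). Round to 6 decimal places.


Fisher information for variance: I(sigma^2) = 1/(2*sigma^4).
sigma^2 = 5, so sigma^4 = 25.
I = 1/(2*25) = 1/50 = 0.020000

0.020000


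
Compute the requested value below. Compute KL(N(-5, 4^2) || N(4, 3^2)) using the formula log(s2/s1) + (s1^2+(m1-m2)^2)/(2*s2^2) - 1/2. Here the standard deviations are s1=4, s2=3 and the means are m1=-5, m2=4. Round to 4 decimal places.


KL divergence between normal distributions:
KL = log(s2/s1) + (s1^2 + (m1-m2)^2)/(2*s2^2) - 1/2.
log(3/4) = -0.287682.
(4^2 + (-5-4)^2)/(2*3^2) = (16 + 81)/18 = 5.388889.
KL = -0.287682 + 5.388889 - 0.5 = 4.6012

4.6012


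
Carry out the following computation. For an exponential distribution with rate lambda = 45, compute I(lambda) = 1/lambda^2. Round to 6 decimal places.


Fisher information for exponential: I(lambda) = 1/lambda^2.
lambda = 45, lambda^2 = 2025.
I = 1/2025 = 0.000494

0.000494


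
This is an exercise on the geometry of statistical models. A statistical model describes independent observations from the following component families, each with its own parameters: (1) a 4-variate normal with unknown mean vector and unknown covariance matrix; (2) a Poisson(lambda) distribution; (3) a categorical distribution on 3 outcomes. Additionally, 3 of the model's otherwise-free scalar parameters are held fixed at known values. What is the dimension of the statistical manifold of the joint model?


The dimension of a statistical manifold equals the number of free
(independent) real parameters of the model. For a product of independent
blocks the parameter counts add.
- 4-variate normal: 4 (mean) + 4*5/2 = 10 (symmetric covariance) = 14.
- Poisson (lambda): 1.
- categorical on 3 outcomes (probabilities sum to 1): 3-1 = 2.
Total = 14 + 1 + 2 = 17.
3 parameter(s) fixed at known values: 17 - 3 = 14.
Dimension = 14

14


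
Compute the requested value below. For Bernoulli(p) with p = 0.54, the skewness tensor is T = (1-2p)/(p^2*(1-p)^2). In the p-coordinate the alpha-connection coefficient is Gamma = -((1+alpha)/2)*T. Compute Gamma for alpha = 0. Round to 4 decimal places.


Skewness (Amari-Chentsov) tensor: T = (1-2p)/(p^2*(1-p)^2).
p = 0.54, 1-2p = -0.08, p^2 = 0.2916, (1-p)^2 = 0.2116.
T = -0.08/(0.2916 * 0.2116) = -1.296543.
In the p-coordinate, Gamma^(alpha) = Gamma^(0) - (alpha/2)*T with Gamma^(0) = (1/2)*g'(p) = -T/2,
so Gamma^(alpha) = -((1+alpha)/2)*T.
alpha = 0, -(1+alpha)/2 = -0.5.
Gamma = -0.5 * -1.296543 = 0.6483

0.6483


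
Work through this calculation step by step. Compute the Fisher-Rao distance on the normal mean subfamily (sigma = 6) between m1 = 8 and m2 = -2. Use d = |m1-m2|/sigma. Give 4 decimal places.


On the fixed-variance normal subfamily, geodesic distance = |m1-m2|/sigma.
|8 - -2| = 10.
sigma = 6.
d = 10/6 = 1.6667

1.6667


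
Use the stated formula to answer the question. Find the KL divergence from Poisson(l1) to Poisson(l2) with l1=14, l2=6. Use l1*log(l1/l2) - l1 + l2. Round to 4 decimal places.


KL divergence for Poisson:
KL = l1*log(l1/l2) - l1 + l2.
l1 = 14, l2 = 6.
log(14/6) = 0.847298.
l1*log(l1/l2) = 14 * 0.847298 = 11.86217.
KL = 11.86217 - 14 + 6 = 3.8622

3.8622


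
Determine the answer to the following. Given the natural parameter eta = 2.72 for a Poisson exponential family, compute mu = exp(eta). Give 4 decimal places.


Expectation parameter for Poisson exponential family:
mu = exp(eta).
eta = 2.72.
mu = exp(2.72) = 15.1803

15.1803


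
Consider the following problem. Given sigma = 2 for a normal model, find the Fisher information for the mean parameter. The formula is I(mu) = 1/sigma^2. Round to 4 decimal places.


The Fisher information for the mean of a normal distribution is I(mu) = 1/sigma^2.
sigma = 2, so sigma^2 = 4.
I(mu) = 1/4 = 0.2500

0.2500


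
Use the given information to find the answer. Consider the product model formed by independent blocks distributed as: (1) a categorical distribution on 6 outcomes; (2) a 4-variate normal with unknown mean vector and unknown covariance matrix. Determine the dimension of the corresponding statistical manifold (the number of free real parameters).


The dimension of a statistical manifold equals the number of free
(independent) real parameters of the model. For a product of independent
blocks the parameter counts add.
- categorical on 6 outcomes (probabilities sum to 1): 6-1 = 5.
- 4-variate normal: 4 (mean) + 4*5/2 = 10 (symmetric covariance) = 14.
Total = 5 + 14 = 19.
Dimension = 19

19


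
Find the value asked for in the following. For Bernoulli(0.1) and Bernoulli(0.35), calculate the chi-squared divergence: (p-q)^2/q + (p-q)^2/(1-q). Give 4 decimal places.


Chi-squared divergence between Bernoulli distributions:
chi^2 = (p-q)^2/q + (p-q)^2/(1-q).
p = 0.1, q = 0.35, p-q = -0.25.
(p-q)^2 = 0.0625.
term1 = 0.0625/0.35 = 0.178571.
term2 = 0.0625/0.65 = 0.096154.
chi^2 = 0.178571 + 0.096154 = 0.2747

0.2747


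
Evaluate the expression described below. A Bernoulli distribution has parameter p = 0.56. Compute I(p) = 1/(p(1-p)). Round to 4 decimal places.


For Bernoulli(p), Fisher information is I(p) = 1/(p*(1-p)).
p = 0.56, 1-p = 0.44.
p*(1-p) = 0.2464.
I(p) = 1/0.2464 = 4.0584

4.0584


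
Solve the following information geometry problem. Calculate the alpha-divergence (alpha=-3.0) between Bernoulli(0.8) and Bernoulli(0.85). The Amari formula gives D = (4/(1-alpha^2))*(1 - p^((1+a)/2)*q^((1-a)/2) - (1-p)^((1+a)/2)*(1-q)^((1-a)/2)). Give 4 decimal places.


Amari alpha-divergence:
D = (4/(1-alpha^2))*(1 - p^((1+a)/2)*q^((1-a)/2) - (1-p)^((1+a)/2)*(1-q)^((1-a)/2)).
alpha = -3.0, p = 0.8, q = 0.85.
e1 = (1+alpha)/2 = -1.0, e2 = (1-alpha)/2 = 2.0.
t1 = p^e1 * q^e2 = 0.8^-1.0 * 0.85^2.0 = 0.903125.
t2 = (1-p)^e1 * (1-q)^e2 = 0.2^-1.0 * 0.15^2.0 = 0.1125.
4/(1-alpha^2) = -0.5.
D = -0.5*(1 - 0.903125 - 0.1125) = 0.0078

0.0078


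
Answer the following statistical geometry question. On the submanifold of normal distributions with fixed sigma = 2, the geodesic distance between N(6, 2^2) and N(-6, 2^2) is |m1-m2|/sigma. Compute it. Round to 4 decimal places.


On the fixed-variance normal subfamily, geodesic distance = |m1-m2|/sigma.
|6 - -6| = 12.
sigma = 2.
d = 12/2 = 6.0000

6.0000


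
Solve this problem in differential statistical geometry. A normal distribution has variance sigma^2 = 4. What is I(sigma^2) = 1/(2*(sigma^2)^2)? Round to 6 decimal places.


Fisher information for variance: I(sigma^2) = 1/(2*sigma^4).
sigma^2 = 4, so sigma^4 = 16.
I = 1/(2*16) = 1/32 = 0.031250

0.031250


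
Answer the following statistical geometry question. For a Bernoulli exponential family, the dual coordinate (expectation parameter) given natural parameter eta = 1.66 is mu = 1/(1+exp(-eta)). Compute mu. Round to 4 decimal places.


Dual coordinate (expectation parameter) for Bernoulli:
mu = 1/(1+exp(-eta)).
eta = 1.66.
exp(-eta) = exp(-1.66) = 0.190139.
mu = 1/(1+0.190139) = 0.8402

0.8402


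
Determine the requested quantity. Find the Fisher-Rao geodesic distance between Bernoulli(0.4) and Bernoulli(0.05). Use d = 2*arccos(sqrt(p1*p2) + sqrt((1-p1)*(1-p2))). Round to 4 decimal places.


Geodesic distance on Bernoulli manifold:
d(p1,p2) = 2*arccos(sqrt(p1*p2) + sqrt((1-p1)*(1-p2))).
sqrt(p1*p2) = sqrt(0.4*0.05) = 0.141421.
sqrt((1-p1)*(1-p2)) = sqrt(0.6*0.95) = 0.754983.
arg = 0.141421 + 0.754983 = 0.896405.
d = 2*arccos(0.896405) = 0.9184

0.9184


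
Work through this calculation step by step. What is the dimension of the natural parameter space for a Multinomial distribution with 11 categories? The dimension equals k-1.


Exponential family dimension calculation:
For Multinomial with k=11 categories, dim = k-1 = 10.

10


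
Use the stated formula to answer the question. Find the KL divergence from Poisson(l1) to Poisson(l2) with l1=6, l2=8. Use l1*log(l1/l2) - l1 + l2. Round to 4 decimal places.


KL divergence for Poisson:
KL = l1*log(l1/l2) - l1 + l2.
l1 = 6, l2 = 8.
log(6/8) = -0.287682.
l1*log(l1/l2) = 6 * -0.287682 = -1.726092.
KL = -1.726092 - 6 + 8 = 0.2739

0.2739


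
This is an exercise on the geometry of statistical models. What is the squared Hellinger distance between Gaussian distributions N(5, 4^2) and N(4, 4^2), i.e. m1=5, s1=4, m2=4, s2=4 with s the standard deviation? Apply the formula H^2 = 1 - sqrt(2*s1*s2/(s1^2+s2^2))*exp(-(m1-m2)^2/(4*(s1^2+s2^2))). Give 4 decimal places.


Squared Hellinger distance for Gaussians:
H^2 = 1 - sqrt(2*s1*s2/(s1^2+s2^2)) * exp(-(m1-m2)^2/(4*(s1^2+s2^2))).
s1^2 = 16, s2^2 = 16, s1^2+s2^2 = 32.
sqrt(2*4*4/(32)) = 1.0.
(m1-m2)^2 = (1)^2 = 1.
exp(-1/(4*32)) = exp(-0.007812) = 0.992218.
H^2 = 1 - 1.0*0.992218 = 0.0078

0.0078


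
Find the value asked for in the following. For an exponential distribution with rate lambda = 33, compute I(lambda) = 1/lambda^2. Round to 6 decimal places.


Fisher information for exponential: I(lambda) = 1/lambda^2.
lambda = 33, lambda^2 = 1089.
I = 1/1089 = 0.000918

0.000918


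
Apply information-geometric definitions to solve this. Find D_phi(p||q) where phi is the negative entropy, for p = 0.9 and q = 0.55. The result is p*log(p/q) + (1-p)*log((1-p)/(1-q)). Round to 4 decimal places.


Bregman divergence with negative entropy generator:
D = p*log(p/q) + (1-p)*log((1-p)/(1-q)).
p = 0.9, q = 0.55.
p*log(p/q) = 0.9*log(0.9/0.55) = 0.443229.
(1-p)*log((1-p)/(1-q)) = 0.1*log(0.1/0.45) = -0.150408.
D = 0.443229 + -0.150408 = 0.2928

0.2928


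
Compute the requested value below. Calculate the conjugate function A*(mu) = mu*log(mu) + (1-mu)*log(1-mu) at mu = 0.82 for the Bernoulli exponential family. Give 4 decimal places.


Legendre transform for Bernoulli:
A*(mu) = mu*log(mu) + (1-mu)*log(1-mu).
mu = 0.82, 1-mu = 0.18.
mu*log(mu) = 0.82*log(0.82) = -0.16273.
(1-mu)*log(1-mu) = 0.18*log(0.18) = -0.308664.
A* = -0.16273 + -0.308664 = -0.4714

-0.4714


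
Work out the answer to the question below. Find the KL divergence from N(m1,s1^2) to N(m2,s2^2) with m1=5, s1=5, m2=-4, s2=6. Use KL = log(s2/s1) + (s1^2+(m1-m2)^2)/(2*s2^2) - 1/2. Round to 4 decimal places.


KL divergence between normal distributions:
KL = log(s2/s1) + (s1^2 + (m1-m2)^2)/(2*s2^2) - 1/2.
log(6/5) = 0.182322.
(5^2 + (5--4)^2)/(2*6^2) = (25 + 81)/72 = 1.472222.
KL = 0.182322 + 1.472222 - 0.5 = 1.1545

1.1545


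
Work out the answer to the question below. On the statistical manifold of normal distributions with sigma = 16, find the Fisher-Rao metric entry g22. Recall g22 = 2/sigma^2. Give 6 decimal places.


For the 2-parameter normal family, the Fisher metric has:
  g11 = 1/sigma^2, g22 = 2/sigma^2.
sigma = 16, sigma^2 = 256.
g22 = 0.007813

0.007813


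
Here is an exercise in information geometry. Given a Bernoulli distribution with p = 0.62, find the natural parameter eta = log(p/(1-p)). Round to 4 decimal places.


Natural parameter for Bernoulli: eta = log(p/(1-p)).
p = 0.62, 1-p = 0.38.
p/(1-p) = 1.631579.
eta = log(1.631579) = 0.4895

0.4895


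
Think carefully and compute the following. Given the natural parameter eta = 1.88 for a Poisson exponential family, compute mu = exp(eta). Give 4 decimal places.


Expectation parameter for Poisson exponential family:
mu = exp(eta).
eta = 1.88.
mu = exp(1.88) = 6.5535

6.5535


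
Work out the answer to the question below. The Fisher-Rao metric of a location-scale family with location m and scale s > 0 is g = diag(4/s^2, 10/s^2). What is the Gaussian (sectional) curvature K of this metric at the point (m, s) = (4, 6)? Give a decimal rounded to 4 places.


The metric has the form g = (A dm^2 + B ds^2)/s^2 with A = 4, B = 10.
Substitute u = sqrt(A/B)*m: g = B*(du^2 + ds^2)/s^2, i.e. B times the
Poincare upper half-plane metric, which has constant Gaussian curvature -1.
Scaling a 2D metric by a constant c divides the Gaussian curvature by c,
so K = -1/B = -1/(10) = -0.1000 everywhere (the point (m, s) = (4, 6) is irrelevant:
the curvature is constant).
The requested Gaussian curvature is K = -0.1000.

-0.1000


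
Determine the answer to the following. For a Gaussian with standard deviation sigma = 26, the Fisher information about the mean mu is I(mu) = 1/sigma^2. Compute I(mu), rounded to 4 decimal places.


The Fisher information for the mean of a normal distribution is I(mu) = 1/sigma^2.
sigma = 26, so sigma^2 = 676.
I(mu) = 1/676 = 0.0015

0.0015


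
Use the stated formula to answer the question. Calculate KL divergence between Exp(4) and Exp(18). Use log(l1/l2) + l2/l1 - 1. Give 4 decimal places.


KL divergence for exponential family:
KL = log(l1/l2) + l2/l1 - 1.
log(4/18) = -1.504077.
18/4 = 4.5.
KL = -1.504077 + 4.5 - 1 = 1.9959

1.9959


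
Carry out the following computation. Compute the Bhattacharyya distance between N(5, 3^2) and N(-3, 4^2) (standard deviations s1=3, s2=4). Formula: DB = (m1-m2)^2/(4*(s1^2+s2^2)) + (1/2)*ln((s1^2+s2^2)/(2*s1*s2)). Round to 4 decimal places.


Bhattacharyya distance between two Gaussians:
DB = (m1-m2)^2/(4*(s1^2+s2^2)) + (1/2)*ln((s1^2+s2^2)/(2*s1*s2)).
(m1-m2)^2 = (8)^2 = 64.
s1^2+s2^2 = 9 + 16 = 25.
term1 = 64/100 = 0.64.
term2 = 0.5*ln(25/24.0) = 0.020411.
DB = 0.64 + 0.020411 = 0.6604

0.6604


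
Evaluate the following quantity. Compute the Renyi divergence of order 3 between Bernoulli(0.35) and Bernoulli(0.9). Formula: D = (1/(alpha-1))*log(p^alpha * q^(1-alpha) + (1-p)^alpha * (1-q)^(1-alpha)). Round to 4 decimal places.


Renyi divergence of order alpha between Bernoulli distributions:
D = (1/(alpha-1))*log(p^alpha * q^(1-alpha) + (1-p)^alpha * (1-q)^(1-alpha)).
alpha = 3, p = 0.35, q = 0.9.
p^alpha * q^(1-alpha) = 0.35^3 * 0.9^-2 = 0.052932.
(1-p)^alpha * (1-q)^(1-alpha) = 0.65^3 * 0.1^-2 = 27.4625.
sum = 0.052932 + 27.4625 = 27.515432.
D = (1/2)*log(27.515432) = 1.6574

1.6574


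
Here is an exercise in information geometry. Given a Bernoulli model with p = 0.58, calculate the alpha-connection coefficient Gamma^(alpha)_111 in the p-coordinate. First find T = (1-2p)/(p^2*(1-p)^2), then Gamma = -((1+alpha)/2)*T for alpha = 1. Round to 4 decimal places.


Skewness (Amari-Chentsov) tensor: T = (1-2p)/(p^2*(1-p)^2).
p = 0.58, 1-2p = -0.16, p^2 = 0.3364, (1-p)^2 = 0.1764.
T = -0.16/(0.3364 * 0.1764) = -2.696283.
In the p-coordinate, Gamma^(alpha) = Gamma^(0) - (alpha/2)*T with Gamma^(0) = (1/2)*g'(p) = -T/2,
so Gamma^(alpha) = -((1+alpha)/2)*T.
alpha = 1, -(1+alpha)/2 = -1.0.
Gamma = -1.0 * -2.696283 = 2.6963

2.6963


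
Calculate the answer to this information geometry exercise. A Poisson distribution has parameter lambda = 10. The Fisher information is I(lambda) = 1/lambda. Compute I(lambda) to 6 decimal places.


Fisher information for Poisson: I(lambda) = 1/lambda.
lambda = 10.
I(lambda) = 1/10 = 0.100000

0.100000


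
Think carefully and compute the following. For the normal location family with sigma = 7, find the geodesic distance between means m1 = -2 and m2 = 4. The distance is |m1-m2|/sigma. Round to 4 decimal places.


On the fixed-variance normal subfamily, geodesic distance = |m1-m2|/sigma.
|-2 - 4| = 6.
sigma = 7.
d = 6/7 = 0.8571

0.8571


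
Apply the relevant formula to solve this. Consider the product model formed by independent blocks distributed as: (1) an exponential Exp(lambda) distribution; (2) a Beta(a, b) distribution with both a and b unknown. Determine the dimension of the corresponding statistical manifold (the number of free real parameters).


The dimension of a statistical manifold equals the number of free
(independent) real parameters of the model. For a product of independent
blocks the parameter counts add.
- exponential (lambda): 1.
- Beta (a, b): 2.
Total = 1 + 2 = 3.
Dimension = 3

3


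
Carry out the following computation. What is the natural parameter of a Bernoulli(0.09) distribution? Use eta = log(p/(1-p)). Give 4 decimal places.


Natural parameter for Bernoulli: eta = log(p/(1-p)).
p = 0.09, 1-p = 0.91.
p/(1-p) = 0.098901.
eta = log(0.098901) = -2.3136

-2.3136


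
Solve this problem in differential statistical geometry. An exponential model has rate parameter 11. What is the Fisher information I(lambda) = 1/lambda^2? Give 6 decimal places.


Fisher information for exponential: I(lambda) = 1/lambda^2.
lambda = 11, lambda^2 = 121.
I = 1/121 = 0.008264

0.008264


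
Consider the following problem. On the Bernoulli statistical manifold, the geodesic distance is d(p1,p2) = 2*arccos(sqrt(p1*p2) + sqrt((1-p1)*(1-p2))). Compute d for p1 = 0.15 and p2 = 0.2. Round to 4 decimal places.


Geodesic distance on Bernoulli manifold:
d(p1,p2) = 2*arccos(sqrt(p1*p2) + sqrt((1-p1)*(1-p2))).
sqrt(p1*p2) = sqrt(0.15*0.2) = 0.173205.
sqrt((1-p1)*(1-p2)) = sqrt(0.85*0.8) = 0.824621.
arg = 0.173205 + 0.824621 = 0.997826.
d = 2*arccos(0.997826) = 0.1319

0.1319


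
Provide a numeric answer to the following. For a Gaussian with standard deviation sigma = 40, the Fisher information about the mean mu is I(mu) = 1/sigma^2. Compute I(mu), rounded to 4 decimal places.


The Fisher information for the mean of a normal distribution is I(mu) = 1/sigma^2.
sigma = 40, so sigma^2 = 1600.
I(mu) = 1/1600 = 0.0006

0.0006


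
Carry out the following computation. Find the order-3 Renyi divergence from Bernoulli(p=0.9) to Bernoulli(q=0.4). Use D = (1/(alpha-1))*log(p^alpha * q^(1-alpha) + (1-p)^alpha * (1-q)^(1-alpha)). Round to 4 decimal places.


Renyi divergence of order alpha between Bernoulli distributions:
D = (1/(alpha-1))*log(p^alpha * q^(1-alpha) + (1-p)^alpha * (1-q)^(1-alpha)).
alpha = 3, p = 0.9, q = 0.4.
p^alpha * q^(1-alpha) = 0.9^3 * 0.4^-2 = 4.55625.
(1-p)^alpha * (1-q)^(1-alpha) = 0.1^3 * 0.6^-2 = 0.002778.
sum = 4.55625 + 0.002778 = 4.559028.
D = (1/2)*log(4.559028) = 0.7586

0.7586


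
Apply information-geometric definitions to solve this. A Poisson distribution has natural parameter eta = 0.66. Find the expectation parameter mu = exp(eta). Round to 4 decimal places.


Expectation parameter for Poisson exponential family:
mu = exp(eta).
eta = 0.66.
mu = exp(0.66) = 1.9348

1.9348


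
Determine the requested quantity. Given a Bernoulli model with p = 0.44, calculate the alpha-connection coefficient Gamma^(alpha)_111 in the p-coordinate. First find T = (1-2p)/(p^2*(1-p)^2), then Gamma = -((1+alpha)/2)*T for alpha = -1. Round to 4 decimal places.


Skewness (Amari-Chentsov) tensor: T = (1-2p)/(p^2*(1-p)^2).
p = 0.44, 1-2p = 0.12, p^2 = 0.1936, (1-p)^2 = 0.3136.
T = 0.12/(0.1936 * 0.3136) = 1.976514.
In the p-coordinate, Gamma^(alpha) = Gamma^(0) - (alpha/2)*T with Gamma^(0) = (1/2)*g'(p) = -T/2,
so Gamma^(alpha) = -((1+alpha)/2)*T.
alpha = -1, -(1+alpha)/2 = 0.0.
Gamma = 0.0 * 1.976514 = 0.0000

0.0000


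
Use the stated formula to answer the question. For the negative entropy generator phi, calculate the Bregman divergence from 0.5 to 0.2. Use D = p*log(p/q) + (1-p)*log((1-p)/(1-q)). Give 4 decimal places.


Bregman divergence with negative entropy generator:
D = p*log(p/q) + (1-p)*log((1-p)/(1-q)).
p = 0.5, q = 0.2.
p*log(p/q) = 0.5*log(0.5/0.2) = 0.458145.
(1-p)*log((1-p)/(1-q)) = 0.5*log(0.5/0.8) = -0.235002.
D = 0.458145 + -0.235002 = 0.2231

0.2231


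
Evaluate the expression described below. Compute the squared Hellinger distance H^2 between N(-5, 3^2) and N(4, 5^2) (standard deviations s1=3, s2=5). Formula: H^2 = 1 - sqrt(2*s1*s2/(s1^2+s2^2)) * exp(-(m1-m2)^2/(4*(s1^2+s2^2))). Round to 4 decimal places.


Squared Hellinger distance for Gaussians:
H^2 = 1 - sqrt(2*s1*s2/(s1^2+s2^2)) * exp(-(m1-m2)^2/(4*(s1^2+s2^2))).
s1^2 = 9, s2^2 = 25, s1^2+s2^2 = 34.
sqrt(2*3*5/(34)) = 0.939336.
(m1-m2)^2 = (-9)^2 = 81.
exp(-81/(4*34)) = exp(-0.595588) = 0.551238.
H^2 = 1 - 0.939336*0.551238 = 0.4822

0.4822


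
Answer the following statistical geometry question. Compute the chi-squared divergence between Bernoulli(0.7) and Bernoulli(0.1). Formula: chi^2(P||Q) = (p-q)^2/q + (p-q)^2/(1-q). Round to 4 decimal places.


Chi-squared divergence between Bernoulli distributions:
chi^2 = (p-q)^2/q + (p-q)^2/(1-q).
p = 0.7, q = 0.1, p-q = 0.6.
(p-q)^2 = 0.36.
term1 = 0.36/0.1 = 3.6.
term2 = 0.36/0.9 = 0.4.
chi^2 = 3.6 + 0.4 = 4.0000

4.0000


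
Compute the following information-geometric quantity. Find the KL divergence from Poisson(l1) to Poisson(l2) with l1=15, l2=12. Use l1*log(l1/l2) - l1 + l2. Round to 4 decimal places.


KL divergence for Poisson:
KL = l1*log(l1/l2) - l1 + l2.
l1 = 15, l2 = 12.
log(15/12) = 0.223144.
l1*log(l1/l2) = 15 * 0.223144 = 3.347153.
KL = 3.347153 - 15 + 12 = 0.3472

0.3472


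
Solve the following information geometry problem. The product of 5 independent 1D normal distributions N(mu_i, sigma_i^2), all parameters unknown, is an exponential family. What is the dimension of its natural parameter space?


Exponential family dimension calculation:
Each univariate normal has two natural parameters (mu/sigma^2 and -1/(2 sigma^2)).
With 5 independent components, dim = 2 * 5 = 10.

10


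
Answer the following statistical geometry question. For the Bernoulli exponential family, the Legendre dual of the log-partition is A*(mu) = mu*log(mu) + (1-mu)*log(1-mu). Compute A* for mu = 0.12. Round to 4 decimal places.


Legendre transform for Bernoulli:
A*(mu) = mu*log(mu) + (1-mu)*log(1-mu).
mu = 0.12, 1-mu = 0.88.
mu*log(mu) = 0.12*log(0.12) = -0.254432.
(1-mu)*log(1-mu) = 0.88*log(0.88) = -0.112493.
A* = -0.254432 + -0.112493 = -0.3669

-0.3669


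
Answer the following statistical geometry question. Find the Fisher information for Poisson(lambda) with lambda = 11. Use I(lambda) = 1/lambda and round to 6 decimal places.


Fisher information for Poisson: I(lambda) = 1/lambda.
lambda = 11.
I(lambda) = 1/11 = 0.090909

0.090909


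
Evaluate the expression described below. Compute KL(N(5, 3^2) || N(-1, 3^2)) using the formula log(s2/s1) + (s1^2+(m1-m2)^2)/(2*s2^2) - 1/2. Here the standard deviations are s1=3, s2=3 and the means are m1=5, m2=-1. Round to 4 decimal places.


KL divergence between normal distributions:
KL = log(s2/s1) + (s1^2 + (m1-m2)^2)/(2*s2^2) - 1/2.
log(3/3) = 0.0.
(3^2 + (5--1)^2)/(2*3^2) = (9 + 36)/18 = 2.5.
KL = 0.0 + 2.5 - 0.5 = 2.0000

2.0000


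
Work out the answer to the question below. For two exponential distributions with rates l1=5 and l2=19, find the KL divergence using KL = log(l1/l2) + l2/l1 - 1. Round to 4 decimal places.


KL divergence for exponential family:
KL = log(l1/l2) + l2/l1 - 1.
log(5/19) = -1.335001.
19/5 = 3.8.
KL = -1.335001 + 3.8 - 1 = 1.4650

1.4650


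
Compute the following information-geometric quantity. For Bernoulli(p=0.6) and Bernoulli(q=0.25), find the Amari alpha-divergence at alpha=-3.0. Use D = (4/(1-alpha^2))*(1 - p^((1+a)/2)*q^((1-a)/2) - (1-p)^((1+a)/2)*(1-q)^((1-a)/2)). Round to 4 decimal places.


Amari alpha-divergence:
D = (4/(1-alpha^2))*(1 - p^((1+a)/2)*q^((1-a)/2) - (1-p)^((1+a)/2)*(1-q)^((1-a)/2)).
alpha = -3.0, p = 0.6, q = 0.25.
e1 = (1+alpha)/2 = -1.0, e2 = (1-alpha)/2 = 2.0.
t1 = p^e1 * q^e2 = 0.6^-1.0 * 0.25^2.0 = 0.104167.
t2 = (1-p)^e1 * (1-q)^e2 = 0.4^-1.0 * 0.75^2.0 = 1.40625.
4/(1-alpha^2) = -0.5.
D = -0.5*(1 - 0.104167 - 1.40625) = 0.2552

0.2552


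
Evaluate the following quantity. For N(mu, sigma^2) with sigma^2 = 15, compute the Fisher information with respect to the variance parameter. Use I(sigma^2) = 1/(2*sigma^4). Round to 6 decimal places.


Fisher information for variance: I(sigma^2) = 1/(2*sigma^4).
sigma^2 = 15, so sigma^4 = 225.
I = 1/(2*225) = 1/450 = 0.002222

0.002222


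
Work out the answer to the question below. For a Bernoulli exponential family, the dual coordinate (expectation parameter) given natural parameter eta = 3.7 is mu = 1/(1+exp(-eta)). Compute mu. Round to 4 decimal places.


Dual coordinate (expectation parameter) for Bernoulli:
mu = 1/(1+exp(-eta)).
eta = 3.7.
exp(-eta) = exp(-3.7) = 0.024724.
mu = 1/(1+0.024724) = 0.9759

0.9759


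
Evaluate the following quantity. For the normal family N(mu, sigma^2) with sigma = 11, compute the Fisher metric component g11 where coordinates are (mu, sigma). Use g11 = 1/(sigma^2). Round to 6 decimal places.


For the 2-parameter normal family, the Fisher metric has:
  g11 = 1/sigma^2, g22 = 2/sigma^2.
sigma = 11, sigma^2 = 121.
g11 = 0.008264

0.008264


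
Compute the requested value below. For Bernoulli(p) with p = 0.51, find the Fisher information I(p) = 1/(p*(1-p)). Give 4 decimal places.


For Bernoulli(p), Fisher information is I(p) = 1/(p*(1-p)).
p = 0.51, 1-p = 0.49.
p*(1-p) = 0.2499.
I(p) = 1/0.2499 = 4.0016

4.0016


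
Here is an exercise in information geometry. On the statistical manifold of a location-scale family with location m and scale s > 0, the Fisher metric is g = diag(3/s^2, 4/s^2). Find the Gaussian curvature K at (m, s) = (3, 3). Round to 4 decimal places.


The metric has the form g = (A dm^2 + B ds^2)/s^2 with A = 3, B = 4.
Substitute u = sqrt(A/B)*m: g = B*(du^2 + ds^2)/s^2, i.e. B times the
Poincare upper half-plane metric, which has constant Gaussian curvature -1.
Scaling a 2D metric by a constant c divides the Gaussian curvature by c,
so K = -1/B = -1/(4) = -0.2500 everywhere (the point (m, s) = (3, 3) is irrelevant:
the curvature is constant).
The requested Gaussian curvature is K = -0.2500.

-0.2500


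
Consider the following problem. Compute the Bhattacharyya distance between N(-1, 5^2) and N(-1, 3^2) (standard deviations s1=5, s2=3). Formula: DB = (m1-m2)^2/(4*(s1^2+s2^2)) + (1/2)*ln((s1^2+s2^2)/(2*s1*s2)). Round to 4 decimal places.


Bhattacharyya distance between two Gaussians:
DB = (m1-m2)^2/(4*(s1^2+s2^2)) + (1/2)*ln((s1^2+s2^2)/(2*s1*s2)).
(m1-m2)^2 = (0)^2 = 0.
s1^2+s2^2 = 25 + 9 = 34.
term1 = 0/136 = 0.0.
term2 = 0.5*ln(34/30.0) = 0.062582.
DB = 0.0 + 0.062582 = 0.0626

0.0626


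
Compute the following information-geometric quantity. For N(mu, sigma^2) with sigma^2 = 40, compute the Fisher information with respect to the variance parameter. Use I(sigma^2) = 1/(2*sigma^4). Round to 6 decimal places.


Fisher information for variance: I(sigma^2) = 1/(2*sigma^4).
sigma^2 = 40, so sigma^4 = 1600.
I = 1/(2*1600) = 1/3200 = 0.000313

0.000313


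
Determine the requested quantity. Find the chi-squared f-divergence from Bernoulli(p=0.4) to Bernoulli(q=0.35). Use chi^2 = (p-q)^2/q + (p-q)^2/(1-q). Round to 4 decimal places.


Chi-squared divergence between Bernoulli distributions:
chi^2 = (p-q)^2/q + (p-q)^2/(1-q).
p = 0.4, q = 0.35, p-q = 0.05.
(p-q)^2 = 0.0025.
term1 = 0.0025/0.35 = 0.007143.
term2 = 0.0025/0.65 = 0.003846.
chi^2 = 0.007143 + 0.003846 = 0.0110

0.0110


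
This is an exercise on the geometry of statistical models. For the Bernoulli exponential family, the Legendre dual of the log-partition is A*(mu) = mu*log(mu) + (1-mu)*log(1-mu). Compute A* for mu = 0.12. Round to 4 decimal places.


Legendre transform for Bernoulli:
A*(mu) = mu*log(mu) + (1-mu)*log(1-mu).
mu = 0.12, 1-mu = 0.88.
mu*log(mu) = 0.12*log(0.12) = -0.254432.
(1-mu)*log(1-mu) = 0.88*log(0.88) = -0.112493.
A* = -0.254432 + -0.112493 = -0.3669

-0.3669


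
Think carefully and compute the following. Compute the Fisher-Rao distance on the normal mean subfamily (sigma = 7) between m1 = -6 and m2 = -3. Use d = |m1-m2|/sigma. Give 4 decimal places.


On the fixed-variance normal subfamily, geodesic distance = |m1-m2|/sigma.
|-6 - -3| = 3.
sigma = 7.
d = 3/7 = 0.4286

0.4286


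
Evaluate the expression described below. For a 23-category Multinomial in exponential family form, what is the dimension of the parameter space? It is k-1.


Exponential family dimension calculation:
For Multinomial with k=23 categories, dim = k-1 = 22.

22


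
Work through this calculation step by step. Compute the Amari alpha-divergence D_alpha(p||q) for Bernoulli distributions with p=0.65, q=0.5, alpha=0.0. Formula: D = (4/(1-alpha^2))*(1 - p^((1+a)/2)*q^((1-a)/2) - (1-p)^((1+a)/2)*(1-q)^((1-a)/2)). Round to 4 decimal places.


Amari alpha-divergence:
D = (4/(1-alpha^2))*(1 - p^((1+a)/2)*q^((1-a)/2) - (1-p)^((1+a)/2)*(1-q)^((1-a)/2)).
alpha = 0.0, p = 0.65, q = 0.5.
e1 = (1+alpha)/2 = 0.5, e2 = (1-alpha)/2 = 0.5.
t1 = p^e1 * q^e2 = 0.65^0.5 * 0.5^0.5 = 0.570088.
t2 = (1-p)^e1 * (1-q)^e2 = 0.35^0.5 * 0.5^0.5 = 0.41833.
4/(1-alpha^2) = 4.0.
D = 4.0*(1 - 0.570088 - 0.41833) = 0.0463

0.0463


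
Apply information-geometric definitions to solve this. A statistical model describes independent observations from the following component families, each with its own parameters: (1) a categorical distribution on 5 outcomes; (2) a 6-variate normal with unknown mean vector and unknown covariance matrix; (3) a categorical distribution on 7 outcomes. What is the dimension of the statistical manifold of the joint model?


The dimension of a statistical manifold equals the number of free
(independent) real parameters of the model. For a product of independent
blocks the parameter counts add.
- categorical on 5 outcomes (probabilities sum to 1): 5-1 = 4.
- 6-variate normal: 6 (mean) + 6*7/2 = 21 (symmetric covariance) = 27.
- categorical on 7 outcomes (probabilities sum to 1): 7-1 = 6.
Total = 4 + 27 + 6 = 37.
Dimension = 37

37


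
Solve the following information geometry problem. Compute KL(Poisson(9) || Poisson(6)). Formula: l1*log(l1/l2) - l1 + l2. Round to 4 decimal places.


KL divergence for Poisson:
KL = l1*log(l1/l2) - l1 + l2.
l1 = 9, l2 = 6.
log(9/6) = 0.405465.
l1*log(l1/l2) = 9 * 0.405465 = 3.649186.
KL = 3.649186 - 9 + 6 = 0.6492

0.6492


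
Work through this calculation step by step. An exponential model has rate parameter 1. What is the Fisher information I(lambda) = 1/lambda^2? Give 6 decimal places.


Fisher information for exponential: I(lambda) = 1/lambda^2.
lambda = 1, lambda^2 = 1.
I = 1/1 = 1.000000

1.000000


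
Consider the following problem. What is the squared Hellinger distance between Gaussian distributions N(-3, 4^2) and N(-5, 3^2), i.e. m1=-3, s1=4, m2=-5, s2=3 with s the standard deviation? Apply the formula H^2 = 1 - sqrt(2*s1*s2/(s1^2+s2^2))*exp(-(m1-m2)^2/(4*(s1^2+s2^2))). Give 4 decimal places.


Squared Hellinger distance for Gaussians:
H^2 = 1 - sqrt(2*s1*s2/(s1^2+s2^2)) * exp(-(m1-m2)^2/(4*(s1^2+s2^2))).
s1^2 = 16, s2^2 = 9, s1^2+s2^2 = 25.
sqrt(2*4*3/(25)) = 0.979796.
(m1-m2)^2 = (2)^2 = 4.
exp(-4/(4*25)) = exp(-0.04) = 0.960789.
H^2 = 1 - 0.979796*0.960789 = 0.0586

0.0586


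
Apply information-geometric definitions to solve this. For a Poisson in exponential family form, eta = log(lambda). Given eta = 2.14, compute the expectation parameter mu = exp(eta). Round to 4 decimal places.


Expectation parameter for Poisson exponential family:
mu = exp(eta).
eta = 2.14.
mu = exp(2.14) = 8.4994

8.4994


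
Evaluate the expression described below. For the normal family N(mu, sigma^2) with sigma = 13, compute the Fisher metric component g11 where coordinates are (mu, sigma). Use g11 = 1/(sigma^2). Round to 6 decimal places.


For the 2-parameter normal family, the Fisher metric has:
  g11 = 1/sigma^2, g22 = 2/sigma^2.
sigma = 13, sigma^2 = 169.
g11 = 0.005917

0.005917


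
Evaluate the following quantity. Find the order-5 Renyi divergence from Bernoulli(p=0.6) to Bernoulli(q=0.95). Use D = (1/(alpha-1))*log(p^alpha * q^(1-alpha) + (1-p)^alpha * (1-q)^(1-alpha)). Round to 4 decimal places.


Renyi divergence of order alpha between Bernoulli distributions:
D = (1/(alpha-1))*log(p^alpha * q^(1-alpha) + (1-p)^alpha * (1-q)^(1-alpha)).
alpha = 5, p = 0.6, q = 0.95.
p^alpha * q^(1-alpha) = 0.6^5 * 0.95^-4 = 0.095469.
(1-p)^alpha * (1-q)^(1-alpha) = 0.4^5 * 0.05^-4 = 1638.4.
sum = 0.095469 + 1638.4 = 1638.495469.
D = (1/4)*log(1638.495469) = 1.8504

1.8504


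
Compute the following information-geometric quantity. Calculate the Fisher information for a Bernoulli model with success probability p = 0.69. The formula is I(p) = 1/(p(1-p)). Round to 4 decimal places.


For Bernoulli(p), Fisher information is I(p) = 1/(p*(1-p)).
p = 0.69, 1-p = 0.31.
p*(1-p) = 0.2139.
I(p) = 1/0.2139 = 4.6751

4.6751


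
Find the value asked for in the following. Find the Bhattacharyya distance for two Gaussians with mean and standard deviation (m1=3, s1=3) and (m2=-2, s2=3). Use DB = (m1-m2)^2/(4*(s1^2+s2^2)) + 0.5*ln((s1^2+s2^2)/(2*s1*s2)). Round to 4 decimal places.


Bhattacharyya distance between two Gaussians:
DB = (m1-m2)^2/(4*(s1^2+s2^2)) + (1/2)*ln((s1^2+s2^2)/(2*s1*s2)).
(m1-m2)^2 = (5)^2 = 25.
s1^2+s2^2 = 9 + 9 = 18.
term1 = 25/72 = 0.347222.
term2 = 0.5*ln(18/18.0) = 0.0.
DB = 0.347222 + 0.0 = 0.3472

0.3472


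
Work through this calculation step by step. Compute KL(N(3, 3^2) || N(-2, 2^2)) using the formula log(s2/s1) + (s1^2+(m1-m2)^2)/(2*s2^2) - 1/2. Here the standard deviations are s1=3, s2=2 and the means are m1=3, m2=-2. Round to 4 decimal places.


KL divergence between normal distributions:
KL = log(s2/s1) + (s1^2 + (m1-m2)^2)/(2*s2^2) - 1/2.
log(2/3) = -0.405465.
(3^2 + (3--2)^2)/(2*2^2) = (9 + 25)/8 = 4.25.
KL = -0.405465 + 4.25 - 0.5 = 3.3445

3.3445


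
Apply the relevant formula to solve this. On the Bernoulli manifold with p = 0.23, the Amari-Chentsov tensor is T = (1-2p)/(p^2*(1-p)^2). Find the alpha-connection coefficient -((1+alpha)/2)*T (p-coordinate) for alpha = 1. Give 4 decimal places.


Skewness (Amari-Chentsov) tensor: T = (1-2p)/(p^2*(1-p)^2).
p = 0.23, 1-2p = 0.54, p^2 = 0.0529, (1-p)^2 = 0.5929.
T = 0.54/(0.0529 * 0.5929) = 17.216967.
In the p-coordinate, Gamma^(alpha) = Gamma^(0) - (alpha/2)*T with Gamma^(0) = (1/2)*g'(p) = -T/2,
so Gamma^(alpha) = -((1+alpha)/2)*T.
alpha = 1, -(1+alpha)/2 = -1.0.
Gamma = -1.0 * 17.216967 = -17.2170

-17.2170


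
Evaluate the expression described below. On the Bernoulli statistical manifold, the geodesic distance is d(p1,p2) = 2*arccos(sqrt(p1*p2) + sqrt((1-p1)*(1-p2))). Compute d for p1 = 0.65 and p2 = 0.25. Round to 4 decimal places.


Geodesic distance on Bernoulli manifold:
d(p1,p2) = 2*arccos(sqrt(p1*p2) + sqrt((1-p1)*(1-p2))).
sqrt(p1*p2) = sqrt(0.65*0.25) = 0.403113.
sqrt((1-p1)*(1-p2)) = sqrt(0.35*0.75) = 0.512348.
arg = 0.403113 + 0.512348 = 0.91546.
d = 2*arccos(0.91546) = 0.8283

0.8283


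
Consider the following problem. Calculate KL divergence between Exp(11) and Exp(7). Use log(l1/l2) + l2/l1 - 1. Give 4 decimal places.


KL divergence for exponential family:
KL = log(l1/l2) + l2/l1 - 1.
log(11/7) = 0.451985.
7/11 = 0.636364.
KL = 0.451985 + 0.636364 - 1 = 0.0883

0.0883


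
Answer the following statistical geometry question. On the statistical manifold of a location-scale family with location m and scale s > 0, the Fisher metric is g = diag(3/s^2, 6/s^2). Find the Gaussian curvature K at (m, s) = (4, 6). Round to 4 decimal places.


The metric has the form g = (A dm^2 + B ds^2)/s^2 with A = 3, B = 6.
Substitute u = sqrt(A/B)*m: g = B*(du^2 + ds^2)/s^2, i.e. B times the
Poincare upper half-plane metric, which has constant Gaussian curvature -1.
Scaling a 2D metric by a constant c divides the Gaussian curvature by c,
so K = -1/B = -1/(6) = -0.1667 everywhere (the point (m, s) = (4, 6) is irrelevant:
the curvature is constant).
The requested Gaussian curvature is K = -0.1667.

-0.1667


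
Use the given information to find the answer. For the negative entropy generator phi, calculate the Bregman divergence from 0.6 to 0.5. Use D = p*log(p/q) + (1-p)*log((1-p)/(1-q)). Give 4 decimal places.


Bregman divergence with negative entropy generator:
D = p*log(p/q) + (1-p)*log((1-p)/(1-q)).
p = 0.6, q = 0.5.
p*log(p/q) = 0.6*log(0.6/0.5) = 0.109393.
(1-p)*log((1-p)/(1-q)) = 0.4*log(0.4/0.5) = -0.089257.
D = 0.109393 + -0.089257 = 0.0201

0.0201


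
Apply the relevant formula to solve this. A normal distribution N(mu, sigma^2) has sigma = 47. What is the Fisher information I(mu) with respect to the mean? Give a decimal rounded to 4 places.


The Fisher information for the mean of a normal distribution is I(mu) = 1/sigma^2.
sigma = 47, so sigma^2 = 2209.
I(mu) = 1/2209 = 0.0005

0.0005
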